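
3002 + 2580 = 5582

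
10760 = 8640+2120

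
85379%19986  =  5435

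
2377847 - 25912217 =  - 23534370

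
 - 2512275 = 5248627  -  7760902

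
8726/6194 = 1 + 1266/3097 = 1.41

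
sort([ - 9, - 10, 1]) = [ -10, - 9,  1]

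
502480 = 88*5710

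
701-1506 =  - 805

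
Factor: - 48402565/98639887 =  - 5^1*19^( - 1)*47^ (-1)*1531^1*6323^1*110459^( - 1) 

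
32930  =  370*89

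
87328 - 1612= 85716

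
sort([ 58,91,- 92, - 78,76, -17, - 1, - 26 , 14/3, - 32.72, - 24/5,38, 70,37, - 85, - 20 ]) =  [ - 92, - 85, - 78, - 32.72, - 26, - 20, - 17, - 24/5 , - 1,14/3,  37,38, 58,70,76,91] 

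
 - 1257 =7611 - 8868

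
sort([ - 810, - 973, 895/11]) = [ - 973,-810,895/11 ]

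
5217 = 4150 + 1067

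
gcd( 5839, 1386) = 1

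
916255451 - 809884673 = 106370778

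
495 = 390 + 105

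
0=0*36004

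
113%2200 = 113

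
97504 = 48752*2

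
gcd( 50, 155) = 5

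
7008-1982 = 5026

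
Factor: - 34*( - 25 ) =850 = 2^1 *5^2*17^1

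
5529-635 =4894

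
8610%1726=1706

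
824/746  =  412/373=1.10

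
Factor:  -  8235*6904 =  - 2^3*3^3*5^1*61^1* 863^1 =- 56854440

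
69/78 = 23/26  =  0.88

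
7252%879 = 220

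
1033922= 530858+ 503064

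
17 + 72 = 89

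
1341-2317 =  - 976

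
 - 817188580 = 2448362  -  819636942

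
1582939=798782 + 784157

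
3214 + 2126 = 5340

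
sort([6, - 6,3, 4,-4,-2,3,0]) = [-6, - 4,- 2,0,3,3, 4, 6] 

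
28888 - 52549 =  - 23661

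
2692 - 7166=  - 4474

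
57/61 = 57/61=0.93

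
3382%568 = 542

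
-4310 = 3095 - 7405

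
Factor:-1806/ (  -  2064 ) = 2^( -3 ) * 7^1 = 7/8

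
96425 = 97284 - 859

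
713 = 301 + 412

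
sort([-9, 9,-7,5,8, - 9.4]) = [-9.4, - 9, - 7,5, 8,  9]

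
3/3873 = 1/1291 = 0.00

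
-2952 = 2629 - 5581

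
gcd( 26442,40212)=18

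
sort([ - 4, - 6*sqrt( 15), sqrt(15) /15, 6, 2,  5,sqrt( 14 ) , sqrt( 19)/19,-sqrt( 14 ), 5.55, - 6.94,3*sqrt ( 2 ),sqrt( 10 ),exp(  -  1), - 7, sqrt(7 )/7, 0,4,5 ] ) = [ - 6*sqrt( 15 ),-7,-6.94, - 4, - sqrt( 14),0 , sqrt ( 19)/19, sqrt( 15)/15, exp( - 1), sqrt( 7 ) /7,2,  sqrt( 10 ), sqrt( 14), 4, 3*sqrt( 2 ) , 5, 5, 5.55,6]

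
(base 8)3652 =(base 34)1no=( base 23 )3G7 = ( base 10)1962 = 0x7AA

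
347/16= 347/16 = 21.69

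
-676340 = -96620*7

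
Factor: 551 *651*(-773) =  - 3^1 * 7^1*19^1*29^1*31^1*773^1 = - 277275873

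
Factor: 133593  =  3^1 * 44531^1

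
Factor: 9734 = 2^1 * 31^1*157^1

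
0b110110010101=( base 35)2tc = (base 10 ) 3477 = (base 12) 2019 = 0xd95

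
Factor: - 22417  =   - 29^1* 773^1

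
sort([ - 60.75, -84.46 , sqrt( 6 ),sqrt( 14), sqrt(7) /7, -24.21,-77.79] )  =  [ - 84.46, - 77.79, - 60.75, - 24.21, sqrt (7)/7 , sqrt(6), sqrt ( 14) ] 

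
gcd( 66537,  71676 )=9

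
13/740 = 13/740 = 0.02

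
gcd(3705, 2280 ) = 285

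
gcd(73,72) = 1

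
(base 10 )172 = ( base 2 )10101100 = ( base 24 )74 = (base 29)5R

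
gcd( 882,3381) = 147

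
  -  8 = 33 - 41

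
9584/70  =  4792/35 = 136.91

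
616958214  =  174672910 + 442285304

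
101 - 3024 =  - 2923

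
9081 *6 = 54486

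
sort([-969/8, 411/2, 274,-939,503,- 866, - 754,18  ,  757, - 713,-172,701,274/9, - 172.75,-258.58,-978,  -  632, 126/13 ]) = [-978,-939,-866, - 754,-713, -632,  -  258.58,-172.75, - 172, - 969/8,126/13,18,274/9, 411/2, 274, 503,701,757 ] 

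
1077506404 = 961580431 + 115925973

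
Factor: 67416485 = 5^1*1069^1* 12613^1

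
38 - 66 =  - 28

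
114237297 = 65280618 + 48956679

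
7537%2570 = 2397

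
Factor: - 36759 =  - 3^1*12253^1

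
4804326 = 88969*54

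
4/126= 2/63 =0.03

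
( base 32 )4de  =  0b1000110101110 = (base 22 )97g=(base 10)4526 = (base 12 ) 2752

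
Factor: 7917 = 3^1*7^1*13^1 * 29^1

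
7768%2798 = 2172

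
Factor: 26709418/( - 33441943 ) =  - 2^1*59^1*461^1*491^1 * 1217^(- 1 ) * 27479^( - 1)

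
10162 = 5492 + 4670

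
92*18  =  1656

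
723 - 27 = 696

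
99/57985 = 99/57985 = 0.00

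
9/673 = 9/673 = 0.01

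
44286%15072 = 14142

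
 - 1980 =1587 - 3567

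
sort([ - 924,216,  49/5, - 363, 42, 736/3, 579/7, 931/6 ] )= [ - 924, - 363 , 49/5, 42 , 579/7 , 931/6,216, 736/3]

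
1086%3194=1086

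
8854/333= 26 + 196/333 = 26.59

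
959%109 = 87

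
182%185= 182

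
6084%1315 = 824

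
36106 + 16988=53094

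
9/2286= 1/254 = 0.00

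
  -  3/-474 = 1/158=0.01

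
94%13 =3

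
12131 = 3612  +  8519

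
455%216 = 23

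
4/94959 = 4/94959 = 0.00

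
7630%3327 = 976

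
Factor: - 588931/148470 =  - 2^( - 1)*3^( - 1)*5^(  -  1)*7^1*17^1=-119/30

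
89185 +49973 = 139158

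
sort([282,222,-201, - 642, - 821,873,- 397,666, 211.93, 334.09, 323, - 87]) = [-821, - 642, - 397,  -  201, - 87,211.93,222, 282, 323, 334.09 , 666 , 873]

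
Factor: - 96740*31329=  - 3030767460 = - 2^2*3^2*5^1*7^1*59^2*691^1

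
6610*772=5102920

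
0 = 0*31783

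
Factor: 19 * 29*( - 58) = -31958= - 2^1*19^1*29^2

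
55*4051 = 222805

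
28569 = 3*9523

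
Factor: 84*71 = 2^2*3^1*7^1*71^1 = 5964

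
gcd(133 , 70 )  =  7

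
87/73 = 87/73 = 1.19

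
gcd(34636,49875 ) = 7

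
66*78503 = 5181198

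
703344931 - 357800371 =345544560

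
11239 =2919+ 8320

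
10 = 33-23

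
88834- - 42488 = 131322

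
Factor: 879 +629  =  1508 = 2^2*13^1*29^1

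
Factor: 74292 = 2^2 * 3^1*41^1*151^1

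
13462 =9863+3599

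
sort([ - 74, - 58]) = [ - 74, - 58] 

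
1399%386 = 241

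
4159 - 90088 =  - 85929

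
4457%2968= 1489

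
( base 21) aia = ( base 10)4798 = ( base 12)293A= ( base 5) 123143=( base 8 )11276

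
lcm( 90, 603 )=6030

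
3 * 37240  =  111720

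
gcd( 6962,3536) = 2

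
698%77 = 5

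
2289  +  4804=7093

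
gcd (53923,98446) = 1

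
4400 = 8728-4328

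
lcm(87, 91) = 7917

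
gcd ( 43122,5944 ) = 2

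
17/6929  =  17/6929 = 0.00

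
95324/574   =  166 + 20/287 = 166.07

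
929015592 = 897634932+31380660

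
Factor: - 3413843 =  - 113^1*30211^1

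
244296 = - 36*( - 6786)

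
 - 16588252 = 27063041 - 43651293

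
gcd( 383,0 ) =383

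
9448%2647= 1507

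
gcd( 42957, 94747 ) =1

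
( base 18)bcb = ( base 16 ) ECF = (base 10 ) 3791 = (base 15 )11cb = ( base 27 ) 55b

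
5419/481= 5419/481 = 11.27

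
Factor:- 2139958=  - 2^1*1069979^1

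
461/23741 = 461/23741 =0.02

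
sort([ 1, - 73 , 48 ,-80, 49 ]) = [ - 80, - 73, 1,48, 49] 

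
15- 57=  -  42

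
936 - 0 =936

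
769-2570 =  - 1801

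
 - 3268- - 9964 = 6696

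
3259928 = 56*58213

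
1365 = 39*35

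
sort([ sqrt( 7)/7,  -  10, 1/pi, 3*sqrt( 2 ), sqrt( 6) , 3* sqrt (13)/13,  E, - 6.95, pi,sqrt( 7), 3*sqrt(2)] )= [-10,-6.95,1/pi, sqrt(7 ) /7, 3*sqrt( 13)/13, sqrt( 6), sqrt (7),  E, pi, 3*sqrt( 2 ), 3*sqrt(2 )]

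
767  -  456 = 311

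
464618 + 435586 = 900204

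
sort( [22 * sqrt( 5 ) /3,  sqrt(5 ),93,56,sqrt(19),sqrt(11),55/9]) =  [sqrt(5 ), sqrt(11 ),sqrt ( 19 ),55/9, 22*sqrt(5) /3,56,93 ]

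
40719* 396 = 16124724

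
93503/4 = 93503/4= 23375.75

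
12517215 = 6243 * 2005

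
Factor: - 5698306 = -2^1*2849153^1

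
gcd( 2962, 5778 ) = 2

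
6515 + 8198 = 14713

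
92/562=46/281  =  0.16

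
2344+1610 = 3954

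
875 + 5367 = 6242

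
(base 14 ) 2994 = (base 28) 9BI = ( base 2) 1110011010110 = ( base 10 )7382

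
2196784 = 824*2666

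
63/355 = 63/355 = 0.18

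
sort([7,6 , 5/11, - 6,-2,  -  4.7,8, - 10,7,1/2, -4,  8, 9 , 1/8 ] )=[ - 10,  -  6,- 4.7, - 4, - 2 , 1/8, 5/11,1/2,6,7,7,8, 8, 9]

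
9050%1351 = 944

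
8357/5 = 1671 + 2/5= 1671.40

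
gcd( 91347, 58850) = 1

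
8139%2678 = 105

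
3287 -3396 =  - 109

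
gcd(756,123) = 3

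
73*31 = 2263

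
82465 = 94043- 11578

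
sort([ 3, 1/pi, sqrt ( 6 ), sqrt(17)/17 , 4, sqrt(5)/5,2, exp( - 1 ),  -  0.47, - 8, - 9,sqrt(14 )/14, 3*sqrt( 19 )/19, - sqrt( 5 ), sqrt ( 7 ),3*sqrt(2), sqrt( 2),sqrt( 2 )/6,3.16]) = [ - 9, - 8, - sqrt(5), - 0.47,  sqrt(2) /6,  sqrt( 17 ) /17,sqrt(14 )/14,1/pi,exp( - 1 ),sqrt( 5) /5 , 3 * sqrt(19)/19, sqrt (2), 2,sqrt( 6 ), sqrt(  7 ) , 3,3.16, 4,3 *sqrt(2)]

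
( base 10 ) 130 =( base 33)3v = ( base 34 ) 3S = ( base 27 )4m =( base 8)202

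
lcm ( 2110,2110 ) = 2110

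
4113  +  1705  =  5818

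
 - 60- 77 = - 137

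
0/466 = 0  =  0.00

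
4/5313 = 4/5313 = 0.00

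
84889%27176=3361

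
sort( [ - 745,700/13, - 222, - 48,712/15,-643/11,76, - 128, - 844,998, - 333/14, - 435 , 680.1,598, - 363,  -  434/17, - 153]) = [ - 844,  -  745, - 435, - 363, - 222, - 153, - 128,-643/11, - 48, -434/17,  -  333/14,712/15,  700/13,76 , 598, 680.1, 998]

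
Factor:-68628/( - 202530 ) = 266/785 = 2^1*5^ (-1)*7^1*19^1*157^ ( - 1) 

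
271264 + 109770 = 381034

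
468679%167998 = 132683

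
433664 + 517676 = 951340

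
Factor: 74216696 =2^3*17^1*545711^1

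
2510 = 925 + 1585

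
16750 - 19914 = -3164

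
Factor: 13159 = 13159^1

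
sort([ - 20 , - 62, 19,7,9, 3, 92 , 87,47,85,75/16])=[  -  62, - 20,3,75/16,7,9,19, 47,85,87,92 ] 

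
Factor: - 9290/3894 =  - 3^( - 1)*5^1*11^(-1 ) * 59^(-1 )* 929^1  =  - 4645/1947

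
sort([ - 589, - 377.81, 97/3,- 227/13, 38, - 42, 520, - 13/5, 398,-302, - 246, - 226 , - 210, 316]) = [ - 589, - 377.81, - 302, - 246, -226, - 210, - 42, - 227/13,-13/5, 97/3, 38,316, 398,520]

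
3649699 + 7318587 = 10968286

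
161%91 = 70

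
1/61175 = 1/61175  =  0.00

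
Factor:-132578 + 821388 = 688810 = 2^1*5^1*68881^1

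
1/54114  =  1/54114=0.00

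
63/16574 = 63/16574 =0.00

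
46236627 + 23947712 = 70184339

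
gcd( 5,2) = 1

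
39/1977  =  13/659  =  0.02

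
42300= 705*60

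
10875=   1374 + 9501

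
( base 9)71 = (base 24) 2G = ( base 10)64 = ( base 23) 2I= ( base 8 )100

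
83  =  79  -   - 4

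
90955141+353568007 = 444523148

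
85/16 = 85/16 = 5.31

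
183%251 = 183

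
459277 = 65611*7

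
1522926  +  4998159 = 6521085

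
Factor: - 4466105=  - 5^1*7^2 *18229^1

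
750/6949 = 750/6949 = 0.11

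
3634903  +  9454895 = 13089798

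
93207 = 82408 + 10799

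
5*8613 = 43065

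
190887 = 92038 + 98849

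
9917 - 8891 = 1026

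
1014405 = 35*28983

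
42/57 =14/19=0.74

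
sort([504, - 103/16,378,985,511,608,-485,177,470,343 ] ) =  [-485, - 103/16,177,343,378, 470,504,511,  608,985]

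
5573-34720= - 29147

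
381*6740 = 2567940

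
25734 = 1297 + 24437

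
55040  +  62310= 117350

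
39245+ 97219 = 136464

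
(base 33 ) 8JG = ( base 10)9355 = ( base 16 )248b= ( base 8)22213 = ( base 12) 54B7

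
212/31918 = 106/15959 = 0.01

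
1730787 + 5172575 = 6903362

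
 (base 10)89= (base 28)35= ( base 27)38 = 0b1011001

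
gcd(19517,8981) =1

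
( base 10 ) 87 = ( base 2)1010111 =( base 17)52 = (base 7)153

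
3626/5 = 3626/5 = 725.20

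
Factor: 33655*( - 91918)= - 2^1*5^1*53^1*127^1*45959^1  =  - 3093500290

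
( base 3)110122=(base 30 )BB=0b101010101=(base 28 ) C5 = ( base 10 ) 341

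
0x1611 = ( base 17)1295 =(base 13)2757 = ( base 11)4276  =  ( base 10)5649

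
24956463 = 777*32119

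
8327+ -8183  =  144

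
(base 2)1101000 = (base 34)32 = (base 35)2Y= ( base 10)104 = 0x68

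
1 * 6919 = 6919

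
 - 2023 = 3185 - 5208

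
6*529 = 3174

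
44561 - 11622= 32939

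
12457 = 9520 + 2937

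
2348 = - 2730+5078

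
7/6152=7/6152 = 0.00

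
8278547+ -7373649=904898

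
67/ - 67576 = -67/67576 = - 0.00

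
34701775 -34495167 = 206608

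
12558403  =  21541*583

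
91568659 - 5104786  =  86463873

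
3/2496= 1/832 = 0.00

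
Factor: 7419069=3^2* 7^1*117763^1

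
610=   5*122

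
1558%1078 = 480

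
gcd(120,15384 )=24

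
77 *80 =6160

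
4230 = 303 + 3927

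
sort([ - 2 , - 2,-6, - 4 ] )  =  [ - 6,-4, - 2,-2] 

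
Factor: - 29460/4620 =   -  491/77 = - 7^( - 1 )*11^( -1 )*491^1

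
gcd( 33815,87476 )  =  1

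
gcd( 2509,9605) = 1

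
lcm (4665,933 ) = 4665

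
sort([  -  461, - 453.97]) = [ - 461, - 453.97]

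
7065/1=7065 = 7065.00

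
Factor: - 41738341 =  - 41738341^1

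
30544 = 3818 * 8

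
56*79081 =4428536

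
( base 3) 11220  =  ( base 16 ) 84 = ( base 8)204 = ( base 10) 132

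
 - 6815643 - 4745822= -11561465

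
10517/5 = 2103 + 2/5  =  2103.40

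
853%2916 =853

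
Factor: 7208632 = 2^3*901079^1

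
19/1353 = 19/1353 = 0.01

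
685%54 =37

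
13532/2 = 6766=6766.00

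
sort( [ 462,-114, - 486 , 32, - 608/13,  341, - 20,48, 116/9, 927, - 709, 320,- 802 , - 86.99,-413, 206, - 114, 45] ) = [ - 802, - 709, - 486,-413, - 114 , - 114, - 86.99, - 608/13, - 20,  116/9, 32, 45 , 48, 206, 320,341,462, 927 ] 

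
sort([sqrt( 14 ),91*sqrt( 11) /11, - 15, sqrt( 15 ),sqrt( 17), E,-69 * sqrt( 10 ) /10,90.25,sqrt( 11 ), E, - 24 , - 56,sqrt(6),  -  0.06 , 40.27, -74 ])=[ - 74, - 56, - 24,-69 * sqrt ( 10) /10, - 15,-0.06,sqrt( 6 ),E, E,  sqrt( 11),sqrt( 14),sqrt( 15),sqrt( 17),91*sqrt( 11)/11,40.27,90.25] 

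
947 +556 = 1503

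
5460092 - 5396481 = 63611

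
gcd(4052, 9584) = 4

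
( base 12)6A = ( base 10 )82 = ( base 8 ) 122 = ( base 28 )2q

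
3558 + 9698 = 13256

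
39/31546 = 39/31546 = 0.00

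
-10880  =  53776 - 64656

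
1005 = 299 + 706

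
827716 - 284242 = 543474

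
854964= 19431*44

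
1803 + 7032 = 8835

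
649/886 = 649/886 = 0.73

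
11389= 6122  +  5267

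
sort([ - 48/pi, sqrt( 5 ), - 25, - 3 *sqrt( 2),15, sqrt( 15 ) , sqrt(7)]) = [-25, - 48/pi, - 3*sqrt (2 ),sqrt( 5), sqrt( 7 ),sqrt( 15 ),15 ] 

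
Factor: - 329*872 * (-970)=2^4*5^1*7^1*47^1*97^1*109^1= 278281360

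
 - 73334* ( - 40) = 2933360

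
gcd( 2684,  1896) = 4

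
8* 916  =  7328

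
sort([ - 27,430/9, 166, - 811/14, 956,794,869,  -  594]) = [-594,-811/14, - 27,430/9,166,794, 869, 956] 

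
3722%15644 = 3722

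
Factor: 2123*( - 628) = -2^2*11^1 * 157^1*193^1 = - 1333244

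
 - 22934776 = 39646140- 62580916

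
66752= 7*9536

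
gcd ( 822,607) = 1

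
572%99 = 77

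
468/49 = 468/49 = 9.55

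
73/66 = 73/66 = 1.11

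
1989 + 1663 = 3652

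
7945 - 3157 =4788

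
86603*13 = 1125839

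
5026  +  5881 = 10907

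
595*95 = 56525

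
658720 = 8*82340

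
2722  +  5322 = 8044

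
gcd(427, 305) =61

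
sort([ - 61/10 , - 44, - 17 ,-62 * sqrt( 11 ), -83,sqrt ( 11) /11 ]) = [ -62 * sqrt (11),-83, - 44, - 17,-61/10,sqrt( 11)/11 ]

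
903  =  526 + 377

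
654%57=27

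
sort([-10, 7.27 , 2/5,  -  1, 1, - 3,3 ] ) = [ - 10,  -  3,-1,2/5,1 , 3,7.27 ]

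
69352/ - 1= -69352/1 = - 69352.00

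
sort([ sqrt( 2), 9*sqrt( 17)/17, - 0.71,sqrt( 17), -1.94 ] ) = [ - 1.94, - 0.71,sqrt(2 ),9 * sqrt( 17)/17, sqrt(17 ) ]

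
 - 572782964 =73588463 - 646371427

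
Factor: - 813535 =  - 5^1*17^2 * 563^1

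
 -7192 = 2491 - 9683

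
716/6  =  119 + 1/3  =  119.33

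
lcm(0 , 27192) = 0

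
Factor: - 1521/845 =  - 3^2*5^( - 1 )  =  - 9/5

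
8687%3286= 2115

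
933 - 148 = 785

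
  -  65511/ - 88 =65511/88 = 744.44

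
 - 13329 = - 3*4443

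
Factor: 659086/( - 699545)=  - 2^1 * 5^( - 1 )*7^(-1 )*11^ ( - 1 )*23^( - 1 )*79^( - 1)*157^1*2099^1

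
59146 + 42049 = 101195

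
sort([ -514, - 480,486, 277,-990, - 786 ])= [-990, - 786, - 514, - 480, 277, 486]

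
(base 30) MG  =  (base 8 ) 1244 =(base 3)221001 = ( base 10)676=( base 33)KG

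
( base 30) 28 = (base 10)68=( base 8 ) 104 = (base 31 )26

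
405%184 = 37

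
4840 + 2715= 7555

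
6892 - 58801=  - 51909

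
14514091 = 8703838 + 5810253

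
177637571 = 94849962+82787609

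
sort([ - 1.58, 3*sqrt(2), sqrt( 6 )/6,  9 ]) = [ -1.58, sqrt (6 ) /6,3*sqrt( 2), 9 ] 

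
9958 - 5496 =4462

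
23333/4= 5833 + 1/4 = 5833.25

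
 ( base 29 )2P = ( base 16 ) 53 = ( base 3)10002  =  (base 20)43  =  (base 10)83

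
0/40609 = 0 = 0.00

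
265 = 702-437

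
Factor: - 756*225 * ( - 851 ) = 144755100 = 2^2 *3^5 *5^2*7^1*23^1*37^1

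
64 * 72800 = 4659200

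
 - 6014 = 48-6062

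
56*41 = 2296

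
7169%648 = 41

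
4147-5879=- 1732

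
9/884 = 9/884 = 0.01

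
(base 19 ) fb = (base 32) 98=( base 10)296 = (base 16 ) 128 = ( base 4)10220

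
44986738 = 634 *70957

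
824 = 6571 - 5747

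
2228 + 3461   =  5689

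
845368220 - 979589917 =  - 134221697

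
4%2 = 0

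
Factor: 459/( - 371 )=-3^3 *7^( - 1) * 17^1*53^ (-1)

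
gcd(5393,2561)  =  1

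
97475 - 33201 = 64274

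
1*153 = 153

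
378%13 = 1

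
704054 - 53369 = 650685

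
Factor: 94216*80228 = 7558761248 = 2^5*31^1* 647^1*11777^1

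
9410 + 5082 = 14492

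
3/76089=1/25363  =  0.00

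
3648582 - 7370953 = -3722371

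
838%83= 8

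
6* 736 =4416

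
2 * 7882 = 15764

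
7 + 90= 97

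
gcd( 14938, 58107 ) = 7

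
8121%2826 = 2469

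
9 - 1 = 8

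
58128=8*7266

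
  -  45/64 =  - 1 +19/64 = - 0.70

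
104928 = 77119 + 27809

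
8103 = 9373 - 1270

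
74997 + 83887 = 158884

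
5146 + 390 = 5536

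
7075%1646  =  491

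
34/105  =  34/105 = 0.32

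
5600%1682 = 554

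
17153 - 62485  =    -  45332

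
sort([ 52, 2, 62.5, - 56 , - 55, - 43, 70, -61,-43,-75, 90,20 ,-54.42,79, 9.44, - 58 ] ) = [ - 75, - 61, - 58,-56, - 55,  -  54.42, - 43,- 43,2,9.44,20 , 52, 62.5,70, 79 , 90 ] 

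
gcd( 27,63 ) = 9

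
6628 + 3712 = 10340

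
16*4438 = 71008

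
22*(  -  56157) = -1235454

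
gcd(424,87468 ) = 4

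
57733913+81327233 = 139061146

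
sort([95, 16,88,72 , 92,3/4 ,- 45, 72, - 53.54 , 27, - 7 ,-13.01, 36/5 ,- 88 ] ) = [ -88,-53.54, - 45,-13.01 , - 7,3/4 , 36/5,  16,27, 72, 72,  88 , 92, 95]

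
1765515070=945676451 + 819838619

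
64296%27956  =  8384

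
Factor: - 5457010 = - 2^1 * 5^1*13^2*3229^1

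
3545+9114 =12659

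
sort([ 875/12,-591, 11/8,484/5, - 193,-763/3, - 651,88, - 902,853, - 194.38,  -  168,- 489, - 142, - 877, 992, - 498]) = [ -902 , - 877, - 651, - 591,-498,  -  489  ,-763/3, - 194.38 , - 193 , - 168,-142,  11/8,875/12,88, 484/5,  853, 992]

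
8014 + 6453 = 14467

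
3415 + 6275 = 9690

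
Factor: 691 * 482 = 333062=2^1*241^1 * 691^1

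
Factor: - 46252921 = - 11^1*13^1*181^1*1787^1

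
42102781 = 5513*7637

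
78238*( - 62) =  - 4850756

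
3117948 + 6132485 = 9250433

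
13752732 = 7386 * 1862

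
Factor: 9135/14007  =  15/23 = 3^1*5^1* 23^( - 1)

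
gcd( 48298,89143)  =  1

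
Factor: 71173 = 103^1*691^1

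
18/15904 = 9/7952 = 0.00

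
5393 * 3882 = 20935626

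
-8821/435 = - 21 + 314/435 = -20.28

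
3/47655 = 1/15885 =0.00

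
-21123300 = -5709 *3700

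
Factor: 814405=5^1*162881^1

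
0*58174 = 0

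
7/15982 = 7/15982 =0.00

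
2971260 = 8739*340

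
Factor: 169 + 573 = 2^1*7^1*53^1 = 742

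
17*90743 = 1542631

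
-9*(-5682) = 51138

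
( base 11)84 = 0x5c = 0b1011100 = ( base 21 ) 48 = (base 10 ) 92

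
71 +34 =105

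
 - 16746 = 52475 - 69221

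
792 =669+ 123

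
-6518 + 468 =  - 6050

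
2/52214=1/26107 = 0.00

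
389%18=11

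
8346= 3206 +5140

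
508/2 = 254 = 254.00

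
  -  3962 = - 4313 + 351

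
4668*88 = 410784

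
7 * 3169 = 22183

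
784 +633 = 1417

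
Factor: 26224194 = 2^1*3^1*37^1*118127^1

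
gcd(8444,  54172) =4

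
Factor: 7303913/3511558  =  2^( - 1)*47^( - 1) *37357^ ( - 1 )*7303913^1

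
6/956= 3/478 = 0.01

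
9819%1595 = 249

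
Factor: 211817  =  211817^1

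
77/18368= 11/2624 = 0.00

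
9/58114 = 9/58114 = 0.00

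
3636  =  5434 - 1798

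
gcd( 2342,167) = 1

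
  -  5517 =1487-7004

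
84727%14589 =11782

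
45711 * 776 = 35471736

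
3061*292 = 893812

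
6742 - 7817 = - 1075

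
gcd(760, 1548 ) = 4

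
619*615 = 380685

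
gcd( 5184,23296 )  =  64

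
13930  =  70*199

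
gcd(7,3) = 1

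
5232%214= 96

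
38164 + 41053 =79217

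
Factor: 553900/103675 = 764/143 =2^2 * 11^(-1) * 13^(-1) *191^1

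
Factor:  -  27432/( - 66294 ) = 2^2*3^1*29^(-1) =12/29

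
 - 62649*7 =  - 438543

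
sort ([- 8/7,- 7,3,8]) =[ - 7  ,-8/7,3,8 ] 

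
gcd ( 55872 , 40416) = 96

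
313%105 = 103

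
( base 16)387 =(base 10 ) 903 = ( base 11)751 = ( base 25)1B3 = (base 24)1df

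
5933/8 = 5933/8 = 741.62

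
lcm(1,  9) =9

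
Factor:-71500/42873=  - 2^2*3^(-1 )* 5^3*11^1*13^1*31^( - 1)*461^( - 1 )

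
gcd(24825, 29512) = 1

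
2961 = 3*987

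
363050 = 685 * 530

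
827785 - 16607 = 811178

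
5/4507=5/4507= 0.00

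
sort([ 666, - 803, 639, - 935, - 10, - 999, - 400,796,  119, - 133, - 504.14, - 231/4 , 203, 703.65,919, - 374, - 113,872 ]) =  [ - 999, - 935, - 803, - 504.14, - 400,-374, - 133,-113,-231/4  , - 10,119,203,639,  666,703.65,796,872, 919 ] 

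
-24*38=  - 912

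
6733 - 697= 6036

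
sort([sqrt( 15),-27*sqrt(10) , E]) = [ - 27*sqrt(10 ), E, sqrt ( 15)]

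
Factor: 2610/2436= 15/14 = 2^( - 1) * 3^1*5^1*7^( - 1 ) 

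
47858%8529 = 5213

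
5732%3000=2732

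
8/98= 4/49 = 0.08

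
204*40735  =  8309940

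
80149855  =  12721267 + 67428588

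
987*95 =93765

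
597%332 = 265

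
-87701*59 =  -5174359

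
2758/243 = 2758/243 = 11.35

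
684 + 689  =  1373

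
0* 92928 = 0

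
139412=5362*26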